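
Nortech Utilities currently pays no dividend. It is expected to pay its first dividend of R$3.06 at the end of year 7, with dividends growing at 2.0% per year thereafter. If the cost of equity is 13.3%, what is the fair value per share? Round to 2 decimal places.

Deferred-dividend DDM. At t=6 the remaining stream is a growing perpetuity with first payment D_7 = 3.06.
V_6 = D_7/(r−g) = 3.06/(0.133−0.02) = 27.0796
P₀ = V_6/(1+r)^6 = 27.0796/(1+0.133)^6 = 12.8016

R$12.80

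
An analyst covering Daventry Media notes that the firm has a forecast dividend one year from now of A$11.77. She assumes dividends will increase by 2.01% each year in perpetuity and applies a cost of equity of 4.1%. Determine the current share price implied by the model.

A$563.16

Gordon growth model: P₀ = D₁/(r − g), with D₁ = 11.77 given directly.
P₀ = 11.7700 / (0.041 − 0.0201) = 11.7700 / 0.0209 = 563.1579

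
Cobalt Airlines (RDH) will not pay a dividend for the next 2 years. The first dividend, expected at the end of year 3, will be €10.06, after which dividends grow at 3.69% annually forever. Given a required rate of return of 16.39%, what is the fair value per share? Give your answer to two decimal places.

€58.47

Deferred-dividend DDM. At t=2 the remaining stream is a growing perpetuity with first payment D_3 = 10.06.
V_2 = D_3/(r−g) = 10.06/(0.1639−0.0369) = 79.2126
P₀ = V_2/(1+r)^2 = 79.2126/(1+0.1639)^2 = 58.4740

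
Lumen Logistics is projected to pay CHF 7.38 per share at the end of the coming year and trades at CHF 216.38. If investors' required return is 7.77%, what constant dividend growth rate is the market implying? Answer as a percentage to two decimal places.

4.36%

From P₀ = D₁/(r − g), the implied growth is g = r − D₁/P₀.
g = 0.0777 − 7.38/216.38 = 0.0777 − 0.03411 = 0.04359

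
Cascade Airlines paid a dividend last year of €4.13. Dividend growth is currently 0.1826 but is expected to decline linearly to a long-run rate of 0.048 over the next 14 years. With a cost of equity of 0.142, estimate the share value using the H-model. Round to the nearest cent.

H-model: P₀ = D₀[(1+g_L) + H(g_S−g_L)]/(r−g_L), with H = 14/2 = 7.
P₀ = 4.13 × [(1+0.048) + 7×(0.1826−0.048)] / (0.142−0.048)
   = 4.13 × 1.9902 / 0.094 = 87.4418

€87.44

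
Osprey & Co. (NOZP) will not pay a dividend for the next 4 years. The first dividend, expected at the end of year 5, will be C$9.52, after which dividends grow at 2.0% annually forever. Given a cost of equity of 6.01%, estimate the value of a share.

C$187.98

Deferred-dividend DDM. At t=4 the remaining stream is a growing perpetuity with first payment D_5 = 9.52.
V_4 = D_5/(r−g) = 9.52/(0.0601−0.02) = 237.4065
P₀ = V_4/(1+r)^4 = 237.4065/(1+0.0601)^4 = 187.9772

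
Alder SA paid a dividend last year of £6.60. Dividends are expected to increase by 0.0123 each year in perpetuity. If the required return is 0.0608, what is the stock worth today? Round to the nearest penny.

£137.76

Gordon growth model: P₀ = D₁/(r − g). D₁ = 6.60 × (1 + 0.0123) = 6.6812.
P₀ = 6.6812 / (0.0608 − 0.0123) = 6.6812 / 0.0485 = 137.7563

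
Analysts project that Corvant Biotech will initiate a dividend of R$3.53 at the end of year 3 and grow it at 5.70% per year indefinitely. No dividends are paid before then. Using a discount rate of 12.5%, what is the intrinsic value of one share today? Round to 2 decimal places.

Deferred-dividend DDM. At t=2 the remaining stream is a growing perpetuity with first payment D_3 = 3.53.
V_2 = D_3/(r−g) = 3.53/(0.125−0.057) = 51.9118
P₀ = V_2/(1+r)^2 = 51.9118/(1+0.125)^2 = 41.0167

R$41.02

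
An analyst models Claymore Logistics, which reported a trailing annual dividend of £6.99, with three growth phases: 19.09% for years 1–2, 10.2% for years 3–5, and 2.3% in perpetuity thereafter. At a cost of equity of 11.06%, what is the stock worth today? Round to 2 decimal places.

Three-stage DDM. Project D₁…D_5; terminal Gordon value at t=5 with g = 0.023; discount at r = 0.1106.
D_1 = 8.3244
D_2 = 9.9135
D_3 = 10.9247
D_4 = 12.0390
D_5 = 13.2670
TV_5 = 13.5721/(0.1106−0.023) = 154.9331
P₀ = Σ Dₜ/(1+r)ᵗ + TV_5/(1+r)^5 = 130.9704

£130.97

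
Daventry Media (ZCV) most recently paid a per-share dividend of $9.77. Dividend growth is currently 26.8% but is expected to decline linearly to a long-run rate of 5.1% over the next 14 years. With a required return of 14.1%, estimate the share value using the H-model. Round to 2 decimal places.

H-model: P₀ = D₀[(1+g_L) + H(g_S−g_L)]/(r−g_L), with H = 14/2 = 7.
P₀ = 9.77 × [(1+0.051) + 7×(0.268−0.051)] / (0.141−0.051)
   = 9.77 × 2.5700 / 0.09 = 278.9878

$278.99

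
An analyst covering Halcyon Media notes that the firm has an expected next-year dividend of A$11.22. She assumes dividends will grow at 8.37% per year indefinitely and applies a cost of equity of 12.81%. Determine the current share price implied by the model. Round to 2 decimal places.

Gordon growth model: P₀ = D₁/(r − g), with D₁ = 11.22 given directly.
P₀ = 11.2200 / (0.1281 − 0.0837) = 11.2200 / 0.0444 = 252.7027

A$252.70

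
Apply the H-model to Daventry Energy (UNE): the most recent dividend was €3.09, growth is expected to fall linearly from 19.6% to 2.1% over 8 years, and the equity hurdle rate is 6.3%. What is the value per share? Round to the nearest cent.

€126.62

H-model: P₀ = D₀[(1+g_L) + H(g_S−g_L)]/(r−g_L), with H = 8/2 = 4.
P₀ = 3.09 × [(1+0.021) + 4×(0.196−0.021)] / (0.063−0.021)
   = 3.09 × 1.7210 / 0.042 = 126.6164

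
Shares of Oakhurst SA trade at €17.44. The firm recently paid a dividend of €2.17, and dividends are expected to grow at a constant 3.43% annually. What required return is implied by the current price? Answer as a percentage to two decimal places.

Rearranging the constant-growth DDM: r = D₁/P₀ + g.
D₁ = 2.17 × (1 + 0.0343) = 2.2444.
r = 2.2444 / 17.44 + 0.0343 = 0.12869 + 0.0343 = 0.16299

16.30%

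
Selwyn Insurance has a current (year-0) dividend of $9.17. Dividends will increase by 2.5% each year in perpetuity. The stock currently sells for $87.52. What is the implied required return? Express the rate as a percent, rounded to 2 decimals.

13.24%

Rearranging the constant-growth DDM: r = D₁/P₀ + g.
D₁ = 9.17 × (1 + 0.025) = 9.3992.
r = 9.3992 / 87.52 + 0.025 = 0.10740 + 0.025 = 0.13240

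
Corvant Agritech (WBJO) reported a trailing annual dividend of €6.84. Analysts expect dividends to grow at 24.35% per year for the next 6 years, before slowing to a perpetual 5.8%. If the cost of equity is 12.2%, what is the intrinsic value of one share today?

€269.27

Two-stage DDM. Project D₁…D_6 at 0.2435, terminal growth 0.058, discount at r = 0.122.
D_1 = 8.5055
D_2 = 10.5766
D_3 = 13.1521
D_4 = 16.3546
D_5 = 20.3369
D_6 = 25.2890
Terminal value at t=6: TV = D_7/(r−g) = 26.7557/(0.122−0.058) = 418.0580
P₀ = 8.5055/(1+0.122)^1 + 10.5766/(1+0.122)^2 + 13.1521/(1+0.122)^3 + 16.3546/(1+0.122)^4 + 20.3369/(1+0.122)^5 + 25.2890/(1+0.122)^6 + 418.0580/(1+0.122)^6 = 269.2724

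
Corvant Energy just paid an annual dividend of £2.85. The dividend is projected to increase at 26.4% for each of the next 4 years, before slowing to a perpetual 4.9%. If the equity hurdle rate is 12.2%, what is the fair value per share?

Two-stage DDM. Project D₁…D_4 at 0.264, terminal growth 0.049, discount at r = 0.122.
D_1 = 3.6024
D_2 = 4.5534
D_3 = 5.7555
D_4 = 7.2750
Terminal value at t=4: TV = D_5/(r−g) = 7.6315/(0.122−0.049) = 104.5408
P₀ = 3.6024/(1+0.122)^1 + 4.5534/(1+0.122)^2 + 5.7555/(1+0.122)^3 + 7.2750/(1+0.122)^4 + 104.5408/(1+0.122)^4 = 81.4582

£81.46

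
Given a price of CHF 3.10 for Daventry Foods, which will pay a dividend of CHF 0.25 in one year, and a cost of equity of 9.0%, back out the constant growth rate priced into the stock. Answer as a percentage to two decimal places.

0.94%

From P₀ = D₁/(r − g), the implied growth is g = r − D₁/P₀.
g = 0.09 − 0.25/3.10 = 0.09 − 0.08065 = 0.00935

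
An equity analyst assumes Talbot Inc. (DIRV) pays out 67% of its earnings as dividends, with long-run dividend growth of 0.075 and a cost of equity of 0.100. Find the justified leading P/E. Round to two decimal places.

26.80

Justified leading P/E = b/(r−g) = 0.67/(0.1−0.075) = 26.8000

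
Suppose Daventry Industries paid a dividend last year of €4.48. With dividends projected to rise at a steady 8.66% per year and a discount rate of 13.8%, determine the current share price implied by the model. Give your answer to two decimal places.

€94.71

Gordon growth model: P₀ = D₁/(r − g). D₁ = 4.48 × (1 + 0.0866) = 4.8680.
P₀ = 4.8680 / (0.138 − 0.0866) = 4.8680 / 0.0514 = 94.7075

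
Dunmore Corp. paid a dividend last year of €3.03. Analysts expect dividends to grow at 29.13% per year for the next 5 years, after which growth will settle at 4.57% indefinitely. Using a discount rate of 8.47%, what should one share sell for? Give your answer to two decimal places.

Two-stage DDM. Project D₁…D_5 at 0.2913, terminal growth 0.0457, discount at r = 0.0847.
D_1 = 3.9126
D_2 = 5.0524
D_3 = 6.5242
D_4 = 8.4246
D_5 = 10.8787
Terminal value at t=5: TV = D_6/(r−g) = 11.3759/(0.0847−0.0457) = 291.6896
P₀ = 3.9126/(1+0.0847)^1 + 5.0524/(1+0.0847)^2 + 6.5242/(1+0.0847)^3 + 8.4246/(1+0.0847)^4 + 10.8787/(1+0.0847)^5 + 291.6896/(1+0.0847)^5 = 220.5991

€220.60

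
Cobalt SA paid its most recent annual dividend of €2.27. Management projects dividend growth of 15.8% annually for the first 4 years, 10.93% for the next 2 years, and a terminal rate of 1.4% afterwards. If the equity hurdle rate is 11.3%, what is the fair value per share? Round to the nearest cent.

€42.39

Three-stage DDM. Project D₁…D_6; terminal Gordon value at t=6 with g = 0.014; discount at r = 0.113.
D_1 = 2.6287
D_2 = 3.0440
D_3 = 3.5249
D_4 = 4.0819
D_5 = 4.5280
D_6 = 5.0229
TV_6 = 5.0933/(0.113−0.014) = 51.4471
P₀ = Σ Dₜ/(1+r)ᵗ + TV_6/(1+r)^6 = 42.3930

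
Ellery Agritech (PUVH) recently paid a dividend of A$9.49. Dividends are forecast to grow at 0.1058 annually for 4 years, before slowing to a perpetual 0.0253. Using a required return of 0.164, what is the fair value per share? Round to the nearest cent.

Two-stage DDM. Project D₁…D_4 at 0.1058, terminal growth 0.0253, discount at r = 0.164.
D_1 = 10.4940
D_2 = 11.6043
D_3 = 12.8320
D_4 = 14.1897
Terminal value at t=4: TV = D_5/(r−g) = 14.5487/(0.164−0.0253) = 104.8931
P₀ = 10.4940/(1+0.164)^1 + 11.6043/(1+0.164)^2 + 12.8320/(1+0.164)^3 + 14.1897/(1+0.164)^4 + 104.8931/(1+0.164)^4 = 90.5857

A$90.59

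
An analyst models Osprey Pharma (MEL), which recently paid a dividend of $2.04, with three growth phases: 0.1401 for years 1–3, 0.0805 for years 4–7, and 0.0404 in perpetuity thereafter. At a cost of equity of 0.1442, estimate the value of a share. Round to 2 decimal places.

Three-stage DDM. Project D₁…D_7; terminal Gordon value at t=7 with g = 0.0404; discount at r = 0.1442.
D_1 = 2.3258
D_2 = 2.6516
D_3 = 3.0231
D_4 = 3.2665
D_5 = 3.5295
D_6 = 3.8136
D_7 = 4.1206
TV_7 = 4.2870/(0.1442−0.0404) = 41.3010
P₀ = Σ Dₜ/(1+r)ᵗ + TV_7/(1+r)^7 = 29.1721

$29.17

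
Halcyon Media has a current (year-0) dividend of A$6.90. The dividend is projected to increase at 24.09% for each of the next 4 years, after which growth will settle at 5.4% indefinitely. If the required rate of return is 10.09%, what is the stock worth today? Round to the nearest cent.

Two-stage DDM. Project D₁…D_4 at 0.2409, terminal growth 0.054, discount at r = 0.1009.
D_1 = 8.5622
D_2 = 10.6248
D_3 = 13.1844
D_4 = 16.3605
Terminal value at t=4: TV = D_5/(r−g) = 17.2440/(0.1009−0.054) = 367.6749
P₀ = 8.5622/(1+0.1009)^1 + 10.6248/(1+0.1009)^2 + 13.1844/(1+0.1009)^3 + 16.3605/(1+0.1009)^4 + 367.6749/(1+0.1009)^4 = 287.8700

A$287.87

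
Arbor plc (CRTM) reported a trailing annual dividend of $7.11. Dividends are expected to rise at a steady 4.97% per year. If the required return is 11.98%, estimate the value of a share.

Gordon growth model: P₀ = D₁/(r − g). D₁ = 7.11 × (1 + 0.0497) = 7.4634.
P₀ = 7.4634 / (0.1198 − 0.0497) = 7.4634 / 0.0701 = 106.4674

$106.47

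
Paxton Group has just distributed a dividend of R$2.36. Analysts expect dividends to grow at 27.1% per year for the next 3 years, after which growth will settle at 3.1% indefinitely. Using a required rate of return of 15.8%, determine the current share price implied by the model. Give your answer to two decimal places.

Two-stage DDM. Project D₁…D_3 at 0.271, terminal growth 0.031, discount at r = 0.158.
D_1 = 2.9996
D_2 = 3.8124
D_3 = 4.8456
Terminal value at t=3: TV = D_4/(r−g) = 4.9958/(0.158−0.031) = 39.3372
P₀ = 2.9996/(1+0.158)^1 + 3.8124/(1+0.158)^2 + 4.8456/(1+0.158)^3 + 39.3372/(1+0.158)^3 = 33.8863

R$33.89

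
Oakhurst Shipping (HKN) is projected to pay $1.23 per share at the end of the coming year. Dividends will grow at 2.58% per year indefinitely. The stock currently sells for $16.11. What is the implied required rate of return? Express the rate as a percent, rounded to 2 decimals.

10.22%

Rearranging the constant-growth DDM: r = D₁/P₀ + g.
r = 1.2300 / 16.11 + 0.0258 = 0.07635 + 0.0258 = 0.10215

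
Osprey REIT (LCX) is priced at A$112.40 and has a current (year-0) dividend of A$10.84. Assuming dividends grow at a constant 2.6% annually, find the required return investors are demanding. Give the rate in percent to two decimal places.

12.49%

Rearranging the constant-growth DDM: r = D₁/P₀ + g.
D₁ = 10.84 × (1 + 0.026) = 11.1218.
r = 11.1218 / 112.40 + 0.026 = 0.09895 + 0.026 = 0.12495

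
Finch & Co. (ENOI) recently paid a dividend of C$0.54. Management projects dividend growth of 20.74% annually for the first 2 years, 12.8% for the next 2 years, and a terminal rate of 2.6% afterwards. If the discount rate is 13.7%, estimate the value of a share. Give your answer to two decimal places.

Three-stage DDM. Project D₁…D_4; terminal Gordon value at t=4 with g = 0.026; discount at r = 0.137.
D_1 = 0.6520
D_2 = 0.7872
D_3 = 0.8880
D_4 = 1.0016
TV_4 = 1.0277/(0.137−0.026) = 9.2585
P₀ = Σ Dₜ/(1+r)ᵗ + TV_4/(1+r)^4 = 7.9257

C$7.93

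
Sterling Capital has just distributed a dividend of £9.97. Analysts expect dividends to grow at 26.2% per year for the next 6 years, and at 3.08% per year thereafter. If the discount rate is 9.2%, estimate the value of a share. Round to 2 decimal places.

£502.39

Two-stage DDM. Project D₁…D_6 at 0.262, terminal growth 0.0308, discount at r = 0.092.
D_1 = 12.5821
D_2 = 15.8787
D_3 = 20.0389
D_4 = 25.2891
D_5 = 31.9148
D_6 = 40.2765
Terminal value at t=6: TV = D_7/(r−g) = 41.5170/(0.092−0.0308) = 678.3819
P₀ = 12.5821/(1+0.092)^1 + 15.8787/(1+0.092)^2 + 20.0389/(1+0.092)^3 + 25.2891/(1+0.092)^4 + 31.9148/(1+0.092)^5 + 40.2765/(1+0.092)^6 + 678.3819/(1+0.092)^6 = 502.3895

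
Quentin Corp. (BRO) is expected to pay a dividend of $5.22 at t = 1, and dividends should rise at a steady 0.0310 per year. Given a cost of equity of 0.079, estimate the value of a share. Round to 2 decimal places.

$108.75

Gordon growth model: P₀ = D₁/(r − g), with D₁ = 5.22 given directly.
P₀ = 5.2200 / (0.079 − 0.031) = 5.2200 / 0.048 = 108.7500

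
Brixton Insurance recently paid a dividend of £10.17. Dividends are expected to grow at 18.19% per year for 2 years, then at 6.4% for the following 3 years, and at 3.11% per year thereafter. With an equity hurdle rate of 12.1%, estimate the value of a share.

Three-stage DDM. Project D₁…D_5; terminal Gordon value at t=5 with g = 0.0311; discount at r = 0.121.
D_1 = 12.0199
D_2 = 14.2063
D_3 = 15.1156
D_4 = 16.0829
D_5 = 17.1123
TV_5 = 17.6444/(0.121−0.0311) = 196.2675
P₀ = Σ Dₜ/(1+r)ᵗ + TV_5/(1+r)^5 = 163.4806

£163.48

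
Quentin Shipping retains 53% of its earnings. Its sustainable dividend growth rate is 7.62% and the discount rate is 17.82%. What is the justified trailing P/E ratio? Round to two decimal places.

4.96

Payout ratio b = 1 − 0.53 = 0.47.
Justified trailing P/E = b(1+g)/(r−g) = 0.47×(1+0.0762)/(0.1782−0.0762) = 4.9590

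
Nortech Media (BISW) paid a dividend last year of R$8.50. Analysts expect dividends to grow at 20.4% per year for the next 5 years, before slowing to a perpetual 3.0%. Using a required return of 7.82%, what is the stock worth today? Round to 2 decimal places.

Two-stage DDM. Project D₁…D_5 at 0.204, terminal growth 0.03, discount at r = 0.0782.
D_1 = 10.2340
D_2 = 12.3217
D_3 = 14.8354
D_4 = 17.8618
D_5 = 21.5056
Terminal value at t=5: TV = D_6/(r−g) = 22.1508/(0.0782−0.03) = 459.5593
P₀ = 10.2340/(1+0.0782)^1 + 12.3217/(1+0.0782)^2 + 14.8354/(1+0.0782)^3 + 17.8618/(1+0.0782)^4 + 21.5056/(1+0.0782)^5 + 459.5593/(1+0.0782)^5 = 375.2904

R$375.29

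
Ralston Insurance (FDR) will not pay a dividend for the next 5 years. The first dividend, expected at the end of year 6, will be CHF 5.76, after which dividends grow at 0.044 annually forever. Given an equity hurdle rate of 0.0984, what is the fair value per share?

CHF 66.22

Deferred-dividend DDM. At t=5 the remaining stream is a growing perpetuity with first payment D_6 = 5.76.
V_5 = D_6/(r−g) = 5.76/(0.0984−0.044) = 105.8824
P₀ = V_5/(1+r)^5 = 105.8824/(1+0.0984)^5 = 66.2248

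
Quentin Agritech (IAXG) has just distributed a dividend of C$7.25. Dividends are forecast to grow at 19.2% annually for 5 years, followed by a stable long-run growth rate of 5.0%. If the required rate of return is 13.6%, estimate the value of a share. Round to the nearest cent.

C$154.57

Two-stage DDM. Project D₁…D_5 at 0.192, terminal growth 0.05, discount at r = 0.136.
D_1 = 8.6420
D_2 = 10.3013
D_3 = 12.2791
D_4 = 14.6367
D_5 = 17.4469
Terminal value at t=5: TV = D_6/(r−g) = 18.3193/(0.136−0.05) = 213.0150
P₀ = 8.6420/(1+0.136)^1 + 10.3013/(1+0.136)^2 + 12.2791/(1+0.136)^3 + 14.6367/(1+0.136)^4 + 17.4469/(1+0.136)^5 + 213.0150/(1+0.136)^5 = 154.5714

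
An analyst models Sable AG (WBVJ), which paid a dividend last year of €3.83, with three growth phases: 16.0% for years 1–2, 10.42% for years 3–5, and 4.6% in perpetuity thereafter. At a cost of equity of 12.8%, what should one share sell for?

€68.10

Three-stage DDM. Project D₁…D_5; terminal Gordon value at t=5 with g = 0.046; discount at r = 0.128.
D_1 = 4.4428
D_2 = 5.1536
D_3 = 5.6907
D_4 = 6.2836
D_5 = 6.9384
TV_5 = 7.2575/(0.128−0.046) = 88.5066
P₀ = Σ Dₜ/(1+r)ᵗ + TV_5/(1+r)^5 = 68.0998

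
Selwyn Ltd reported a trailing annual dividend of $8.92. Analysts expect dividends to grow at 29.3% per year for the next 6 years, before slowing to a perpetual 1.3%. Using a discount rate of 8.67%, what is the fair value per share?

$450.62

Two-stage DDM. Project D₁…D_6 at 0.293, terminal growth 0.013, discount at r = 0.0867.
D_1 = 11.5336
D_2 = 14.9129
D_3 = 19.2824
D_4 = 24.9321
D_5 = 32.2372
D_6 = 41.6827
Terminal value at t=6: TV = D_7/(r−g) = 42.2246/(0.0867−0.013) = 572.9252
P₀ = 11.5336/(1+0.0867)^1 + 14.9129/(1+0.0867)^2 + 19.2824/(1+0.0867)^3 + 24.9321/(1+0.0867)^4 + 32.2372/(1+0.0867)^5 + 41.6827/(1+0.0867)^6 + 572.9252/(1+0.0867)^6 = 450.6160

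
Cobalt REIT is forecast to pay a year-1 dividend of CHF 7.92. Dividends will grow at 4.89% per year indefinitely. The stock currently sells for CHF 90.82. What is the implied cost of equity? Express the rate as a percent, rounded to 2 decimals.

13.61%

Rearranging the constant-growth DDM: r = D₁/P₀ + g.
r = 7.9200 / 90.82 + 0.0489 = 0.08721 + 0.0489 = 0.13611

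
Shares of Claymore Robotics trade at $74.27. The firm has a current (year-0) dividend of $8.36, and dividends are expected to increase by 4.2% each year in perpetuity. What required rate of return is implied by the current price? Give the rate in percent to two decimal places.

Rearranging the constant-growth DDM: r = D₁/P₀ + g.
D₁ = 8.36 × (1 + 0.042) = 8.7111.
r = 8.7111 / 74.27 + 0.042 = 0.11729 + 0.042 = 0.15929

15.93%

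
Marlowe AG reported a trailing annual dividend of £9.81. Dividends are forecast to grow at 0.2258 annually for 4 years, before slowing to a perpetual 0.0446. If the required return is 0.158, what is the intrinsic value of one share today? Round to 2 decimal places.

£158.79

Two-stage DDM. Project D₁…D_4 at 0.2258, terminal growth 0.0446, discount at r = 0.158.
D_1 = 12.0251
D_2 = 14.7404
D_3 = 18.0687
D_4 = 22.1487
Terminal value at t=4: TV = D_5/(r−g) = 23.1365/(0.158−0.0446) = 204.0255
P₀ = 12.0251/(1+0.158)^1 + 14.7404/(1+0.158)^2 + 18.0687/(1+0.158)^3 + 22.1487/(1+0.158)^4 + 204.0255/(1+0.158)^4 = 158.7919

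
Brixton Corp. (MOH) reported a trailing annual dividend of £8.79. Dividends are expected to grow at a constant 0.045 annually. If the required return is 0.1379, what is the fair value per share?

£98.88

Gordon growth model: P₀ = D₁/(r − g). D₁ = 8.79 × (1 + 0.045) = 9.1855.
P₀ = 9.1855 / (0.1379 − 0.045) = 9.1855 / 0.0929 = 98.8757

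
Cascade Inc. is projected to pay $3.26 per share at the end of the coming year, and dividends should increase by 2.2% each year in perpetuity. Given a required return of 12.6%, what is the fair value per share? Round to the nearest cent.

$31.35

Gordon growth model: P₀ = D₁/(r − g), with D₁ = 3.26 given directly.
P₀ = 3.2600 / (0.126 − 0.022) = 3.2600 / 0.104 = 31.3462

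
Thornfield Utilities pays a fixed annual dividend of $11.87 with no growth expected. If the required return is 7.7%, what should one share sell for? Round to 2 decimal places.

$154.16

Zero-growth DDM (perpetuity): P₀ = D/r = 11.87 / 0.077 = 154.1558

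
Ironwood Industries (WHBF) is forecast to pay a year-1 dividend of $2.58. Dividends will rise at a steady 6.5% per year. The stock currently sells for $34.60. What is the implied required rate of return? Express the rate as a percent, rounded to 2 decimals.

Rearranging the constant-growth DDM: r = D₁/P₀ + g.
r = 2.5800 / 34.60 + 0.065 = 0.07457 + 0.065 = 0.13957

13.96%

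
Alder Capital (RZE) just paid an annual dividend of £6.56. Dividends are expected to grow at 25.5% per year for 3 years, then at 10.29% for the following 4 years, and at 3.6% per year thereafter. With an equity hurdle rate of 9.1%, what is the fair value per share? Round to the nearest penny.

£263.68

Three-stage DDM. Project D₁…D_7; terminal Gordon value at t=7 with g = 0.036; discount at r = 0.091.
D_1 = 8.2328
D_2 = 10.3322
D_3 = 12.9669
D_4 = 14.3012
D_5 = 15.7727
D_6 = 17.3958
D_7 = 19.1858
TV_7 = 19.8765/(0.091−0.036) = 361.3904
P₀ = Σ Dₜ/(1+r)ᵗ + TV_7/(1+r)^7 = 263.6821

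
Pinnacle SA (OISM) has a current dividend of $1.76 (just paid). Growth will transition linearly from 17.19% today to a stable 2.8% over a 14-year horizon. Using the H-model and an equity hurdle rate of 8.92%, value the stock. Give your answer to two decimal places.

H-model: P₀ = D₀[(1+g_L) + H(g_S−g_L)]/(r−g_L), with H = 14/2 = 7.
P₀ = 1.76 × [(1+0.028) + 7×(0.1719−0.028)] / (0.0892−0.028)
   = 1.76 × 2.0353 / 0.0612 = 58.5315

$58.53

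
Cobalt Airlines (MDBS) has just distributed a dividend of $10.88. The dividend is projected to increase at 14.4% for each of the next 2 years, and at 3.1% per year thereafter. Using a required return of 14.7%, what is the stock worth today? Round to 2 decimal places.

$117.87

Two-stage DDM. Project D₁…D_2 at 0.144, terminal growth 0.031, discount at r = 0.147.
D_1 = 12.4467
D_2 = 14.2390
Terminal value at t=2: TV = D_3/(r−g) = 14.6805/(0.147−0.031) = 126.5557
P₀ = 12.4467/(1+0.147)^1 + 14.2390/(1+0.147)^2 + 126.5557/(1+0.147)^2 = 117.8702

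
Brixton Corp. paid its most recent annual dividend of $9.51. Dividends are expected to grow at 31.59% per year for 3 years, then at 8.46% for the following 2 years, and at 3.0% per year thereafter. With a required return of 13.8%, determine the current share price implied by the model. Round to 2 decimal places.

$193.16

Three-stage DDM. Project D₁…D_5; terminal Gordon value at t=5 with g = 0.03; discount at r = 0.138.
D_1 = 12.5142
D_2 = 16.4674
D_3 = 21.6695
D_4 = 23.5028
D_5 = 25.4911
TV_5 = 26.2558/(0.138−0.03) = 243.1095
P₀ = Σ Dₜ/(1+r)ᵗ + TV_5/(1+r)^5 = 193.1624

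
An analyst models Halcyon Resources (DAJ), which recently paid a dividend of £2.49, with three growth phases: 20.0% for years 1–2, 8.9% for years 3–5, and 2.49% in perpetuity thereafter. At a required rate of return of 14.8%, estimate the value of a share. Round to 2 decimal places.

Three-stage DDM. Project D₁…D_5; terminal Gordon value at t=5 with g = 0.0249; discount at r = 0.148.
D_1 = 2.9880
D_2 = 3.5856
D_3 = 3.9047
D_4 = 4.2522
D_5 = 4.6307
TV_5 = 4.7460/(0.148−0.0249) = 38.5540
P₀ = Σ Dₜ/(1+r)ᵗ + TV_5/(1+r)^5 = 32.0106

£32.01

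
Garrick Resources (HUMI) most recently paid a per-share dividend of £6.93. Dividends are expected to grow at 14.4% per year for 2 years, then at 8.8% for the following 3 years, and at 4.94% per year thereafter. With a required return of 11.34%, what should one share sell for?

Three-stage DDM. Project D₁…D_5; terminal Gordon value at t=5 with g = 0.0494; discount at r = 0.1134.
D_1 = 7.9279
D_2 = 9.0695
D_3 = 9.8677
D_4 = 10.7360
D_5 = 11.6808
TV_5 = 12.2578/(0.1134−0.0494) = 191.5283
P₀ = Σ Dₜ/(1+r)ᵗ + TV_5/(1+r)^5 = 147.3367

£147.34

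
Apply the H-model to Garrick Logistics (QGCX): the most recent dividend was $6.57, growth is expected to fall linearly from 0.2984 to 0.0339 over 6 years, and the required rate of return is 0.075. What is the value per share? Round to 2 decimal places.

H-model: P₀ = D₀[(1+g_L) + H(g_S−g_L)]/(r−g_L), with H = 6/2 = 3.
P₀ = 6.57 × [(1+0.0339) + 3×(0.2984−0.0339)] / (0.075−0.0339)
   = 6.57 × 1.8274 / 0.0411 = 292.1172

$292.12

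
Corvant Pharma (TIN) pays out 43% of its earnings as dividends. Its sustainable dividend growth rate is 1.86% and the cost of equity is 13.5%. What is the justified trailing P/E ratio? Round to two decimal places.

Justified trailing P/E = b(1+g)/(r−g) = 0.43×(1+0.0186)/(0.135−0.0186) = 3.7629

3.76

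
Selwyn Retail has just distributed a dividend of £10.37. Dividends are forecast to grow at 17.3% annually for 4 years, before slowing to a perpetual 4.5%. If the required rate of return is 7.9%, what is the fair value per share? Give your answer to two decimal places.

Two-stage DDM. Project D₁…D_4 at 0.173, terminal growth 0.045, discount at r = 0.079.
D_1 = 12.1640
D_2 = 14.2684
D_3 = 16.7368
D_4 = 19.6323
Terminal value at t=4: TV = D_5/(r−g) = 20.5157/(0.079−0.045) = 603.4040
P₀ = 12.1640/(1+0.079)^1 + 14.2684/(1+0.079)^2 + 16.7368/(1+0.079)^3 + 19.6323/(1+0.079)^4 + 603.4040/(1+0.079)^4 = 496.5024

£496.50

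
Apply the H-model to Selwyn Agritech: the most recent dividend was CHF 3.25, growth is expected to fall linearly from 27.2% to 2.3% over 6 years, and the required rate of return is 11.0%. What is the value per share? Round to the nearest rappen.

H-model: P₀ = D₀[(1+g_L) + H(g_S−g_L)]/(r−g_L), with H = 6/2 = 3.
P₀ = 3.25 × [(1+0.023) + 3×(0.272−0.023)] / (0.11−0.023)
   = 3.25 × 1.7700 / 0.087 = 66.1207

CHF 66.12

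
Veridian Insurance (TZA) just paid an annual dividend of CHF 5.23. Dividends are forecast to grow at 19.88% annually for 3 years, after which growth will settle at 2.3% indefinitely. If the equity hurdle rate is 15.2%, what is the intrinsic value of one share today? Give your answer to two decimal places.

Two-stage DDM. Project D₁…D_3 at 0.1988, terminal growth 0.023, discount at r = 0.152.
D_1 = 6.2697
D_2 = 7.5161
D_3 = 9.0104
Terminal value at t=3: TV = D_4/(r−g) = 9.2176/(0.152−0.023) = 71.4542
P₀ = 6.2697/(1+0.152)^1 + 7.5161/(1+0.152)^2 + 9.0104/(1+0.152)^3 + 71.4542/(1+0.152)^3 = 63.7377

CHF 63.74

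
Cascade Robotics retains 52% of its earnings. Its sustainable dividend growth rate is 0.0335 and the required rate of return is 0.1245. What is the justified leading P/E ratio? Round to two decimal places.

5.27

Payout ratio b = 1 − 0.52 = 0.48.
Justified leading P/E = b/(r−g) = 0.48/(0.1245−0.0335) = 5.2747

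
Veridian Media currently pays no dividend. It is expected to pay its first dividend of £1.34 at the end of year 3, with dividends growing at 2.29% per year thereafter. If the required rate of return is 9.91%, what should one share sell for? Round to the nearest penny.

£14.56

Deferred-dividend DDM. At t=2 the remaining stream is a growing perpetuity with first payment D_3 = 1.34.
V_2 = D_3/(r−g) = 1.34/(0.0991−0.0229) = 17.5853
P₀ = V_2/(1+r)^2 = 17.5853/(1+0.0991)^2 = 14.5571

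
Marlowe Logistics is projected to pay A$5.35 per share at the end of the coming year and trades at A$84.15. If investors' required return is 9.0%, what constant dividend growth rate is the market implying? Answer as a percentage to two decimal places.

2.64%

From P₀ = D₁/(r − g), the implied growth is g = r − D₁/P₀.
g = 0.09 − 5.35/84.15 = 0.09 − 0.06358 = 0.02642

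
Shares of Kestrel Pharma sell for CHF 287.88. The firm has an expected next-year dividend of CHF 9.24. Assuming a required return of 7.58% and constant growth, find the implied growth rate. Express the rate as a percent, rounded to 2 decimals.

4.37%

From P₀ = D₁/(r − g), the implied growth is g = r − D₁/P₀.
g = 0.0758 − 9.24/287.88 = 0.0758 − 0.03210 = 0.04370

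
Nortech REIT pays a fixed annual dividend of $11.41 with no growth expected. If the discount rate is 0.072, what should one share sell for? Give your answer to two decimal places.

Zero-growth DDM (perpetuity): P₀ = D/r = 11.41 / 0.072 = 158.4722

$158.47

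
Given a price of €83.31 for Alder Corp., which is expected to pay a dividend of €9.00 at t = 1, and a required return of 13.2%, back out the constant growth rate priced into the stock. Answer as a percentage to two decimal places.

2.40%

From P₀ = D₁/(r − g), the implied growth is g = r − D₁/P₀.
g = 0.132 − 9.00/83.31 = 0.132 − 0.10803 = 0.02397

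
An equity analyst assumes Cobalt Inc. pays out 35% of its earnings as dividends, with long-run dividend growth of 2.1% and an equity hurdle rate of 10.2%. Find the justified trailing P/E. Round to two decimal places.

Justified trailing P/E = b(1+g)/(r−g) = 0.35×(1+0.021)/(0.102−0.021) = 4.4117

4.41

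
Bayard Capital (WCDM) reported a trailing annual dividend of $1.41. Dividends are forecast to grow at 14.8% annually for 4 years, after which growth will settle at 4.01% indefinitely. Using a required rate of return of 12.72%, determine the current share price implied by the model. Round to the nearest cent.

$24.02

Two-stage DDM. Project D₁…D_4 at 0.148, terminal growth 0.0401, discount at r = 0.1272.
D_1 = 1.6187
D_2 = 1.8582
D_3 = 2.1333
D_4 = 2.4490
Terminal value at t=4: TV = D_5/(r−g) = 2.5472/(0.1272−0.0401) = 29.2445
P₀ = 1.6187/(1+0.1272)^1 + 1.8582/(1+0.1272)^2 + 2.1333/(1+0.1272)^3 + 2.4490/(1+0.1272)^4 + 29.2445/(1+0.1272)^4 = 24.0201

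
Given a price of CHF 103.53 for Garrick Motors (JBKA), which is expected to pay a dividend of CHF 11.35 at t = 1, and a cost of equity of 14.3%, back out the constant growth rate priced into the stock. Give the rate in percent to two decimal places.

From P₀ = D₁/(r − g), the implied growth is g = r − D₁/P₀.
g = 0.143 − 11.35/103.53 = 0.143 − 0.10963 = 0.03337

3.34%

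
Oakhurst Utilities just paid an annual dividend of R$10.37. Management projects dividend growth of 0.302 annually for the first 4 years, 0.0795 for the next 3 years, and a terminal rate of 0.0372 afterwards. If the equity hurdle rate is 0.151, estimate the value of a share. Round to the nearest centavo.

Three-stage DDM. Project D₁…D_7; terminal Gordon value at t=7 with g = 0.0372; discount at r = 0.151.
D_1 = 13.5017
D_2 = 17.5793
D_3 = 22.8882
D_4 = 29.8004
D_5 = 32.1696
D_6 = 34.7271
D_7 = 37.4879
TV_7 = 38.8824/(0.151−0.0372) = 341.6732
P₀ = Σ Dₜ/(1+r)ᵗ + TV_7/(1+r)^7 = 229.5254

R$229.53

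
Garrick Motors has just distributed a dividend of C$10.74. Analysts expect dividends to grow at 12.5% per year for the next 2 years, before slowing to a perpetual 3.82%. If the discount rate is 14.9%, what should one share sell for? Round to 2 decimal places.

Two-stage DDM. Project D₁…D_2 at 0.125, terminal growth 0.0382, discount at r = 0.149.
D_1 = 12.0825
D_2 = 13.5928
Terminal value at t=2: TV = D_3/(r−g) = 14.1121/(0.149−0.0382) = 127.3651
P₀ = 12.0825/(1+0.149)^1 + 13.5928/(1+0.149)^2 + 127.3651/(1+0.149)^2 = 117.2857

C$117.29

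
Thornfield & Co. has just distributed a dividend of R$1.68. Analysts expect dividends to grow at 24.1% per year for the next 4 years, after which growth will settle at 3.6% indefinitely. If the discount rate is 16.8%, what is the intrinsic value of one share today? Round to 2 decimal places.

R$24.64

Two-stage DDM. Project D₁…D_4 at 0.241, terminal growth 0.036, discount at r = 0.168.
D_1 = 2.0849
D_2 = 2.5873
D_3 = 3.2109
D_4 = 3.9847
Terminal value at t=4: TV = D_5/(r−g) = 4.1282/(0.168−0.036) = 31.2739
P₀ = 2.0849/(1+0.168)^1 + 2.5873/(1+0.168)^2 + 3.2109/(1+0.168)^3 + 3.9847/(1+0.168)^4 + 31.2739/(1+0.168)^4 = 24.6416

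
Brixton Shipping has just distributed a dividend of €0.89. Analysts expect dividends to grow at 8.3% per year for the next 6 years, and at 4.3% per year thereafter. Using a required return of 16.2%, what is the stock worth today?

€9.32

Two-stage DDM. Project D₁…D_6 at 0.083, terminal growth 0.043, discount at r = 0.162.
D_1 = 0.9639
D_2 = 1.0439
D_3 = 1.1305
D_4 = 1.2243
D_5 = 1.3260
D_6 = 1.4360
Terminal value at t=6: TV = D_7/(r−g) = 1.4978/(0.162−0.043) = 12.5863
P₀ = 0.9639/(1+0.162)^1 + 1.0439/(1+0.162)^2 + 1.1305/(1+0.162)^3 + 1.2243/(1+0.162)^4 + 1.3260/(1+0.162)^5 + 1.4360/(1+0.162)^6 + 12.5863/(1+0.162)^6 = 9.3167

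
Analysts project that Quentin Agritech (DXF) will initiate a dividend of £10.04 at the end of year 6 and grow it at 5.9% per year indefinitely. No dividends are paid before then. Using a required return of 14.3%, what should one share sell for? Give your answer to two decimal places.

£61.27

Deferred-dividend DDM. At t=5 the remaining stream is a growing perpetuity with first payment D_6 = 10.04.
V_5 = D_6/(r−g) = 10.04/(0.143−0.059) = 119.5238
P₀ = V_5/(1+r)^5 = 119.5238/(1+0.143)^5 = 61.2665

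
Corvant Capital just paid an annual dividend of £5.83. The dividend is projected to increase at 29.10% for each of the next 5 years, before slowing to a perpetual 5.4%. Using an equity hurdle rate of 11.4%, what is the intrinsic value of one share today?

£260.44

Two-stage DDM. Project D₁…D_5 at 0.291, terminal growth 0.054, discount at r = 0.114.
D_1 = 7.5265
D_2 = 9.7168
D_3 = 12.5443
D_4 = 16.1947
D_5 = 20.9074
Terminal value at t=5: TV = D_6/(r−g) = 22.0364/(0.114−0.054) = 367.2731
P₀ = 7.5265/(1+0.114)^1 + 9.7168/(1+0.114)^2 + 12.5443/(1+0.114)^3 + 16.1947/(1+0.114)^4 + 20.9074/(1+0.114)^5 + 367.2731/(1+0.114)^5 = 260.4355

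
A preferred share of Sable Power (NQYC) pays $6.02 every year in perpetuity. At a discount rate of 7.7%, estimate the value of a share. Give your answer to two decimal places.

Zero-growth DDM (perpetuity): P₀ = D/r = 6.02 / 0.077 = 78.1818

$78.18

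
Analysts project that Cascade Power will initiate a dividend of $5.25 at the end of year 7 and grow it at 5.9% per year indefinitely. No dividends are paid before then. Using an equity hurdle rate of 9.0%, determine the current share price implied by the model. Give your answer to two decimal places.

$100.98

Deferred-dividend DDM. At t=6 the remaining stream is a growing perpetuity with first payment D_7 = 5.25.
V_6 = D_7/(r−g) = 5.25/(0.09−0.059) = 169.3548
P₀ = V_6/(1+r)^6 = 169.3548/(1+0.09)^6 = 100.9808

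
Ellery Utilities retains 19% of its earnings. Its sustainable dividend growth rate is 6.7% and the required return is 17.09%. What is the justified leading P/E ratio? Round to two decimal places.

7.80

Payout ratio b = 1 − 0.19 = 0.81.
Justified leading P/E = b/(r−g) = 0.81/(0.1709−0.067) = 7.7960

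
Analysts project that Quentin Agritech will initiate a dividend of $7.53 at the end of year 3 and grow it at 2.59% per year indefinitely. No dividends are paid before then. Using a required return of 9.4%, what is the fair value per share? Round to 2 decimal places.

$92.39

Deferred-dividend DDM. At t=2 the remaining stream is a growing perpetuity with first payment D_3 = 7.53.
V_2 = D_3/(r−g) = 7.53/(0.094−0.0259) = 110.5727
P₀ = V_2/(1+r)^2 = 110.5727/(1+0.094)^2 = 92.3875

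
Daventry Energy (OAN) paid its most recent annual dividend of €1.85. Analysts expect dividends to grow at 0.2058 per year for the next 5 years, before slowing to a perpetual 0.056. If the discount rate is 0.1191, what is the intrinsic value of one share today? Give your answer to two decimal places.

Two-stage DDM. Project D₁…D_5 at 0.2058, terminal growth 0.056, discount at r = 0.1191.
D_1 = 2.2307
D_2 = 2.6898
D_3 = 3.2434
D_4 = 3.9109
D_5 = 4.7157
Terminal value at t=5: TV = D_6/(r−g) = 4.9798/(0.1191−0.056) = 78.9192
P₀ = 2.2307/(1+0.1191)^1 + 2.6898/(1+0.1191)^2 + 3.2434/(1+0.1191)^3 + 3.9109/(1+0.1191)^4 + 4.7157/(1+0.1191)^5 + 78.9192/(1+0.1191)^5 = 56.5965

€56.60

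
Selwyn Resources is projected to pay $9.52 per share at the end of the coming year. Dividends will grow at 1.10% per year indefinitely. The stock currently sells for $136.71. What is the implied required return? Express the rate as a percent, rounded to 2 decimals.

8.06%

Rearranging the constant-growth DDM: r = D₁/P₀ + g.
r = 9.5200 / 136.71 + 0.011 = 0.06964 + 0.011 = 0.08064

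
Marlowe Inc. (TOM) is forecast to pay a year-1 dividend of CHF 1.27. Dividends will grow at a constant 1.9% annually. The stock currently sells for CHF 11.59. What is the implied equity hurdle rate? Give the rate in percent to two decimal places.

12.86%

Rearranging the constant-growth DDM: r = D₁/P₀ + g.
r = 1.2700 / 11.59 + 0.019 = 0.10958 + 0.019 = 0.12858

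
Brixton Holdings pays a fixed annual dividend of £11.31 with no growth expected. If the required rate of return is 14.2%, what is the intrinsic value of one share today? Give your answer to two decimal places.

£79.65

Zero-growth DDM (perpetuity): P₀ = D/r = 11.31 / 0.142 = 79.6479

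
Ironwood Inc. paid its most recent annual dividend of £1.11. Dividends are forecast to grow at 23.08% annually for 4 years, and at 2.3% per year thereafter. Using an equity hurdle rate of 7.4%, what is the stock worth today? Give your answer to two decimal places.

£44.72

Two-stage DDM. Project D₁…D_4 at 0.2308, terminal growth 0.023, discount at r = 0.074.
D_1 = 1.3662
D_2 = 1.6815
D_3 = 2.0696
D_4 = 2.5473
Terminal value at t=4: TV = D_5/(r−g) = 2.6058/(0.074−0.023) = 51.0950
P₀ = 1.3662/(1+0.074)^1 + 1.6815/(1+0.074)^2 + 2.0696/(1+0.074)^3 + 2.5473/(1+0.074)^4 + 51.0950/(1+0.074)^4 = 44.7176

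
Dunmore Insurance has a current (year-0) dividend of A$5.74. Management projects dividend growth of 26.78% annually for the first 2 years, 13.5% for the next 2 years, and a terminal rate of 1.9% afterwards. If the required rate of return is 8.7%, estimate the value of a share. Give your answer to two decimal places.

A$158.74

Three-stage DDM. Project D₁…D_4; terminal Gordon value at t=4 with g = 0.019; discount at r = 0.087.
D_1 = 7.2772
D_2 = 9.2260
D_3 = 10.4715
D_4 = 11.8852
TV_4 = 12.1110/(0.087−0.019) = 178.1027
P₀ = Σ Dₜ/(1+r)ᵗ + TV_4/(1+r)^4 = 158.7402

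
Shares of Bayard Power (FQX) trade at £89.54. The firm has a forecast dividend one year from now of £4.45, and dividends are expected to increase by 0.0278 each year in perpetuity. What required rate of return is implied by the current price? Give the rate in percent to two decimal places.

7.75%

Rearranging the constant-growth DDM: r = D₁/P₀ + g.
r = 4.4500 / 89.54 + 0.0278 = 0.04970 + 0.0278 = 0.07750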